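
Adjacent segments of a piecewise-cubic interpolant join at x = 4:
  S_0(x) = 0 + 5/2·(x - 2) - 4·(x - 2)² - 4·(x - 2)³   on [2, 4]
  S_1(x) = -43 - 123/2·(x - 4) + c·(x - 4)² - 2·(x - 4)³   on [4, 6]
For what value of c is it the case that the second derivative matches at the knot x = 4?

-28

S_0''(x) = -8 - 24·(x - 2), so S_0''(4) = -56. On the right, S_1''(4) = 2c, so c = -28.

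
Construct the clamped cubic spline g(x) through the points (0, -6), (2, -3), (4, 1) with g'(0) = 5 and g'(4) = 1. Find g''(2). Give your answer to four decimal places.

2.7500

Put M_i = g'' at the i-th knot. Here h = (2, 2) and Δ = (3/2, 2), so the interior equations h_(i-1)·M_(i-1) + 2(h_(i-1)+h_i)·M_i + h_i·M_(i+1) = 6(Δ_i − Δ_(i-1)) read
  2·M_0 + 8·M_1 + 2·M_2 = 6(Δ_1 - Δ_0) = 3
Clamped end conditions give two more equations: 2h_0·M_0 + h_0·M_1 = 6(Δ_0 - g'(0)) = -21 and h_1·M_1 + 2h_1·M_2 = 6(g'(4) - Δ_1) = -6.
Forward elimination and back-substitution give M_0 = -53/8, M_1 = 11/4, M_2 = -23/8.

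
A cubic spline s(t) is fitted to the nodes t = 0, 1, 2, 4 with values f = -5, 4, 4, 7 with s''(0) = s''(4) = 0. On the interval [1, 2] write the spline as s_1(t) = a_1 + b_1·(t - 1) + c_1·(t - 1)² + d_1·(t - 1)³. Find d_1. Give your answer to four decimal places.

3.0652

With σ_i denoting the second derivative at x_i, h_i = 1, 1, 2, and Δ_i = (y_(i+1) − y_i)/h_i = 9, 0, 3/2:
  1·σ_0 + 4·σ_1 + 1·σ_2 = 6(Δ_1 - Δ_0) = -54
  1·σ_1 + 6·σ_2 + 2·σ_3 = 6(Δ_2 - Δ_1) = 9
Natural end conditions: σ_0 = σ_3 = 0.
Solving the tridiagonal system: σ_0 = 0, σ_1 = -333/23, σ_2 = 90/23, σ_3 = 0.
On [1, 2], with s_1(t) = a_1 + b_1·(t - 1) + c_1·(t - 1)² + d_1·(t - 1)³: c_1 = σ_1/2 = -333/46, d_1 = (σ_2 - σ_1)/(6h_1) = 141/46, b_1 = Δ_1 - h_1(2σ_1 + σ_2)/6 = 96/23.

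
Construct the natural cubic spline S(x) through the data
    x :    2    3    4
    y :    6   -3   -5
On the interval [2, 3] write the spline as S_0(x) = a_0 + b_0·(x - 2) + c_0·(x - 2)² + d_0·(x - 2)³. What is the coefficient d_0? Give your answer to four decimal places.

Write M_i for S''(x_i). With h_i = 1, 1 and divided differences Δ_i = -9, -2, the continuity of S' gives the tridiagonal system
  1·M_0 + 4·M_1 + 1·M_2 = 6(Δ_1 - Δ_0) = 42
Natural end conditions: M_0 = M_2 = 0.
Solving the tridiagonal system: M_0 = 0, M_1 = 21/2, M_2 = 0.
On [2, 3], with S_0(x) = a_0 + b_0·(x - 2) + c_0·(x - 2)² + d_0·(x - 2)³: c_0 = M_0/2 = 0, d_0 = (M_1 - M_0)/(6h_0) = 7/4, b_0 = Δ_0 - h_0(2M_0 + M_1)/6 = -43/4.

1.7500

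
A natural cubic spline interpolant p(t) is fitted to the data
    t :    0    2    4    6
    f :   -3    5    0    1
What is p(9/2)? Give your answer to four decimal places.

-0.5594

With m_i denoting the second derivative at x_i, h_i = 2, 2, 2, and Δ_i = (y_(i+1) − y_i)/h_i = 4, -5/2, 1/2:
  2·m_0 + 8·m_1 + 2·m_2 = 6(Δ_1 - Δ_0) = -39
  2·m_1 + 8·m_2 + 2·m_3 = 6(Δ_2 - Δ_1) = 18
Natural end conditions: m_0 = m_3 = 0.
Forward elimination and back-substitution give m_0 = 0, m_1 = -29/5, m_2 = 37/10, m_3 = 0.
On [4, 6], p(t) = 0 - 59/30·(t - 4) + 37/20·(t - 4)² - 37/120·(t - 4)³.
With (t - 4) = 1/2: p(9/2) = -179/320.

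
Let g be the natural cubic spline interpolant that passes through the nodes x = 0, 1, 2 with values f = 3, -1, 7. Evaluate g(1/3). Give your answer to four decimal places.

Write M_i for g''(x_i). With h_i = 1, 1 and divided differences Δ_i = -4, 8, the continuity of g' gives the tridiagonal system
  1·M_0 + 4·M_1 + 1·M_2 = 6(Δ_1 - Δ_0) = 72
Natural end conditions: M_0 = M_2 = 0.
Forward elimination and back-substitution give M_0 = 0, M_1 = 18, M_2 = 0.
On [0, 1], g(x) = 3 - 7·x + 0·x² + 3·x³.
With x = 1/3: g(1/3) = 7/9.

0.7778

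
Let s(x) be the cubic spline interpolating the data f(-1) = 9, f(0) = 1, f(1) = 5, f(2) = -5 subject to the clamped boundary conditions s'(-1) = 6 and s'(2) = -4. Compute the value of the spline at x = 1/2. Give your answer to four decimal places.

Let m_i = s''(x_i). Step sizes h_i = 1, 1, 1; slopes of the chords Δ_i = (y_(i+1) - y_i)/h_i = -8, 4, -10.
  1·m_0 + 4·m_1 + 1·m_2 = 6(Δ_1 - Δ_0) = 72
  1·m_1 + 4·m_2 + 1·m_3 = 6(Δ_2 - Δ_1) = -84
Clamped end conditions give two more equations: 2h_0·m_0 + h_0·m_1 = 6(Δ_0 - s'(-1)) = -84 and h_2·m_2 + 2h_2·m_3 = 6(s'(2) - Δ_2) = 36.
Solving: m_0 = -964/15, m_1 = 668/15, m_2 = -628/15, m_3 = 584/15.
On [0, 1], s(x) = 1 - 58/15·x + 334/15·x² - 72/5·x³.
With x = 1/2: s(1/2) = 17/6.

2.8333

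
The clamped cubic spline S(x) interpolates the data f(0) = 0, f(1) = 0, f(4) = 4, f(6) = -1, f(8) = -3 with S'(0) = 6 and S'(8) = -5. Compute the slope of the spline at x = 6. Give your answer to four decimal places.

-1.1840

With σ_i denoting the second derivative at x_i, h_i = 1, 3, 2, 2, and Δ_i = (y_(i+1) − y_i)/h_i = 0, 4/3, -5/2, -1:
  1·σ_0 + 8·σ_1 + 3·σ_2 = 6(Δ_1 - Δ_0) = 8
  3·σ_1 + 10·σ_2 + 2·σ_3 = 6(Δ_2 - Δ_1) = -23
  2·σ_2 + 8·σ_3 + 2·σ_4 = 6(Δ_3 - Δ_2) = 9
Clamped end conditions give two more equations: 2h_0·σ_0 + h_0·σ_1 = 6(Δ_0 - S'(0)) = -36 and h_3·σ_3 + 2h_3·σ_4 = 6(S'(8) - Δ_3) = -24.
Hence σ_0 = -5959/288, σ_1 = 775/144, σ_2 = -1379/288, σ_3 = 629/144, σ_4 = -2357/288.
On [6, 8], S'(x) = b_3 + 2c_3·(x - 6) + 3d_3·(x - 6)² with b_3 = Δ_3 - h_3(2σ_3 + σ_4)/6 = -341/288, c_3 = σ_3/2 = 629/288, d_3 = (σ_4 - σ_3)/(6h_3) = -1205/1152. So S'(6) = -341/288.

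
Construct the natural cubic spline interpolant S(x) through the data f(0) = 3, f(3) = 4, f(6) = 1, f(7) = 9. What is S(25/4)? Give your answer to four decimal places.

Write M_i for S''(x_i). With h_i = 3, 3, 1 and divided differences Δ_i = 1/3, -1, 8, the continuity of S' gives the tridiagonal system
  3·M_0 + 12·M_1 + 3·M_2 = 6(Δ_1 - Δ_0) = -8
  3·M_1 + 8·M_2 + 1·M_3 = 6(Δ_2 - Δ_1) = 54
Natural end conditions: M_0 = M_3 = 0.
Solving: M_0 = 0, M_1 = -226/87, M_2 = 224/29, M_3 = 0.
On [6, 7], S(x) = 1 + 472/87·(x - 6) + 112/29·(x - 6)² - 112/87·(x - 6)³.
With (x - 6) = 1/4: S(25/4) = 299/116.

2.5776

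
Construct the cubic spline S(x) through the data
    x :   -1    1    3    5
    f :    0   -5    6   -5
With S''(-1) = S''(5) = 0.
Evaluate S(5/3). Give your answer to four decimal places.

Write m_i for S''(x_i). With h_i = 2, 2, 2 and divided differences Δ_i = -5/2, 11/2, -11/2, the continuity of S' gives the tridiagonal system
  2·m_0 + 8·m_1 + 2·m_2 = 6(Δ_1 - Δ_0) = 48
  2·m_1 + 8·m_2 + 2·m_3 = 6(Δ_2 - Δ_1) = -66
Natural end conditions: m_0 = m_3 = 0.
Solving: m_0 = 0, m_1 = 43/5, m_2 = -52/5, m_3 = 0.
On [1, 3], S(x) = -5 + 97/30·(x - 1) + 43/10·(x - 1)² - 19/12·(x - 1)³.
With (x - 1) = 2/3: S(5/3) = -568/405.

-1.4025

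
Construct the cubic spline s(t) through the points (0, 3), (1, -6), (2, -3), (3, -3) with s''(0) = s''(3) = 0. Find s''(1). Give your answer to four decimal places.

Let M_i = s''(x_i). Step sizes h_i = 1, 1, 1; slopes of the chords Δ_i = (y_(i+1) - y_i)/h_i = -9, 3, 0.
  1·M_0 + 4·M_1 + 1·M_2 = 6(Δ_1 - Δ_0) = 72
  1·M_1 + 4·M_2 + 1·M_3 = 6(Δ_2 - Δ_1) = -18
Natural end conditions: M_0 = M_3 = 0.
Solving the tridiagonal system: M_0 = 0, M_1 = 102/5, M_2 = -48/5, M_3 = 0.

20.4000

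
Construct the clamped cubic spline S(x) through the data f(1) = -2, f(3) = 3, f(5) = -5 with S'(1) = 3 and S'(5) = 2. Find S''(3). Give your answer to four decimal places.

Write M_i for S''(x_i). With h_i = 2, 2 and divided differences Δ_i = 5/2, -4, the continuity of S' gives the tridiagonal system
  2·M_0 + 8·M_1 + 2·M_2 = 6(Δ_1 - Δ_0) = -39
Clamped end conditions give two more equations: 2h_0·M_0 + h_0·M_1 = 6(Δ_0 - S'(1)) = -3 and h_1·M_1 + 2h_1·M_2 = 6(S'(5) - Δ_1) = 36.
Solving the tridiagonal system: M_0 = 31/8, M_1 = -37/4, M_2 = 109/8.

-9.2500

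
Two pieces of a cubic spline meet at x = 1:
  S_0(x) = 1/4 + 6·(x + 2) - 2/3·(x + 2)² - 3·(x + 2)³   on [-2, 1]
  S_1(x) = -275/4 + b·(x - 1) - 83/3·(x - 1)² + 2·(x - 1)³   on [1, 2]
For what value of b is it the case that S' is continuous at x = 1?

S_0'(x) = 6 - 4/3·(x + 2) - 9·(x + 2)², so S_0'(1) = -79. On the right, S_1'(1) = b, so b = -79.

-79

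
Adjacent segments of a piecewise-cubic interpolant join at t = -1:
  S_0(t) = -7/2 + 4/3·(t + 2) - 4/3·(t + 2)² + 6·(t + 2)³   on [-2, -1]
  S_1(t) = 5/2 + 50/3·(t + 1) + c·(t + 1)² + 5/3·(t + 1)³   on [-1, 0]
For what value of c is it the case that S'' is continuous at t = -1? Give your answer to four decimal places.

16.6667

S_0''(t) = -8/3 + 36·(t + 2), so S_0''(-1) = 100/3. On the right, S_1''(-1) = 2c, so c = 50/3.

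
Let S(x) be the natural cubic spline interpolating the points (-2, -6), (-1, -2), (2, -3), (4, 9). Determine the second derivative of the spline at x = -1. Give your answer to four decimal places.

-5.2676

With σ_i denoting the second derivative at x_i, h_i = 1, 3, 2, and Δ_i = (y_(i+1) − y_i)/h_i = 4, -1/3, 6:
  1·σ_0 + 8·σ_1 + 3·σ_2 = 6(Δ_1 - Δ_0) = -26
  3·σ_1 + 10·σ_2 + 2·σ_3 = 6(Δ_2 - Δ_1) = 38
Natural end conditions: σ_0 = σ_3 = 0.
Hence σ_0 = 0, σ_1 = -374/71, σ_2 = 382/71, σ_3 = 0.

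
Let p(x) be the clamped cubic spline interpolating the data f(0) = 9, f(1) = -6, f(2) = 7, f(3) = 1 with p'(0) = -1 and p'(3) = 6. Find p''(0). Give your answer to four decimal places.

-81.3333

Let σ_i = p''(x_i). Step sizes h_i = 1, 1, 1; slopes of the chords Δ_i = (y_(i+1) - y_i)/h_i = -15, 13, -6.
  1·σ_0 + 4·σ_1 + 1·σ_2 = 6(Δ_1 - Δ_0) = 168
  1·σ_1 + 4·σ_2 + 1·σ_3 = 6(Δ_2 - Δ_1) = -114
Clamped end conditions give two more equations: 2h_0·σ_0 + h_0·σ_1 = 6(Δ_0 - p'(0)) = -84 and h_2·σ_2 + 2h_2·σ_3 = 6(p'(3) - Δ_2) = 72.
Hence σ_0 = -244/3, σ_1 = 236/3, σ_2 = -196/3, σ_3 = 206/3.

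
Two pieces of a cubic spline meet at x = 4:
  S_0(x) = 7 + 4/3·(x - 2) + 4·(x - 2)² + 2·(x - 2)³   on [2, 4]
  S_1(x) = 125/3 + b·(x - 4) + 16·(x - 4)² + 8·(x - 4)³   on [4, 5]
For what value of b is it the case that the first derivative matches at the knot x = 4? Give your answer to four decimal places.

S_0'(x) = 4/3 + 8·(x - 2) + 6·(x - 2)², so S_0'(4) = 124/3. On the right, S_1'(4) = b, so b = 124/3.

41.3333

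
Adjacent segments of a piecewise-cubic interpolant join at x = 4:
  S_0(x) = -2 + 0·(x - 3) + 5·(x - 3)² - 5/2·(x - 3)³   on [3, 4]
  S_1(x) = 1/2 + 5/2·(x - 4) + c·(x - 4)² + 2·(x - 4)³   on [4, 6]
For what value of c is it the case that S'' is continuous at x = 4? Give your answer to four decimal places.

-2.5000

S_0''(x) = 10 - 15·(x - 3), so S_0''(4) = -5. On the right, S_1''(4) = 2c, so c = -5/2.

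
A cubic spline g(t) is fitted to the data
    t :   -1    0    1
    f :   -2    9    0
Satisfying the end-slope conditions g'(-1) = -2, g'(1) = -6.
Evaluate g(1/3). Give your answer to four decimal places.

7.6296

Put σ_i = g'' at the i-th knot. Here h = (1, 1) and Δ = (11, -9), so the interior equations h_(i-1)·σ_(i-1) + 2(h_(i-1)+h_i)·σ_i + h_i·σ_(i+1) = 6(Δ_i − Δ_(i-1)) read
  1·σ_0 + 4·σ_1 + 1·σ_2 = 6(Δ_1 - Δ_0) = -120
Clamped end conditions give two more equations: 2h_0·σ_0 + h_0·σ_1 = 6(Δ_0 - g'(-1)) = 78 and h_1·σ_1 + 2h_1·σ_2 = 6(g'(1) - Δ_1) = 18.
Forward elimination and back-substitution give σ_0 = 67, σ_1 = -56, σ_2 = 37.
On [0, 1], g(t) = 9 + 7/2·t - 28·t² + 31/2·t³.
With t = 1/3: g(1/3) = 206/27.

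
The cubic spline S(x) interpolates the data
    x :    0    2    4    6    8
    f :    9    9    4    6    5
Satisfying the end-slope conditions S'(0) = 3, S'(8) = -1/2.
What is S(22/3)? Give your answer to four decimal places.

Write σ_i for S''(x_i). With h_i = 2, 2, 2, 2 and divided differences Δ_i = 0, -5/2, 1, -1/2, the continuity of S' gives the tridiagonal system
  2·σ_0 + 8·σ_1 + 2·σ_2 = 6(Δ_1 - Δ_0) = -15
  2·σ_1 + 8·σ_2 + 2·σ_3 = 6(Δ_2 - Δ_1) = 21
  2·σ_2 + 8·σ_3 + 2·σ_4 = 6(Δ_3 - Δ_2) = -9
Clamped end conditions give two more equations: 2h_0·σ_0 + h_0·σ_1 = 6(Δ_0 - S'(0)) = -18 and h_3·σ_3 + 2h_3·σ_4 = 6(S'(8) - Δ_3) = 0.
Solving the tridiagonal system: σ_0 = -397/112, σ_1 = -107/56, σ_2 = 59/16, σ_3 = -131/56, σ_4 = 131/112.
On [6, 8], S(x) = 6 + 75/112·(x - 6) - 131/112·(x - 6)² + 131/448·(x - 6)³.
With (x - 6) = 4/3: S(22/3) = 4163/756.

5.5066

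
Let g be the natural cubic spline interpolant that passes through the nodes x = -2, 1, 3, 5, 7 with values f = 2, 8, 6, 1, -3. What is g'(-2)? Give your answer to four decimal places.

2.8134

Let σ_i = g''(x_i). Step sizes h_i = 3, 2, 2, 2; slopes of the chords Δ_i = (y_(i+1) - y_i)/h_i = 2, -1, -5/2, -2.
  3·σ_0 + 10·σ_1 + 2·σ_2 = 6(Δ_1 - Δ_0) = -18
  2·σ_1 + 8·σ_2 + 2·σ_3 = 6(Δ_2 - Δ_1) = -9
  2·σ_2 + 8·σ_3 + 2·σ_4 = 6(Δ_3 - Δ_2) = 3
Natural end conditions: σ_0 = σ_4 = 0.
Forward elimination and back-substitution give σ_0 = 0, σ_1 = -231/142, σ_2 = -123/142, σ_3 = 42/71, σ_4 = 0.
On [-2, 1], g'(x) = b_0 + 2c_0·(x + 2) + 3d_0·(x + 2)² with b_0 = Δ_0 - h_0(2σ_0 + σ_1)/6 = 799/284, c_0 = σ_0/2 = 0, d_0 = (σ_1 - σ_0)/(6h_0) = -77/852. So g'(-2) = 799/284.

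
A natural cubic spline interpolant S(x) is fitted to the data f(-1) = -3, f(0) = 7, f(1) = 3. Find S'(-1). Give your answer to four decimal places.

13.5000

With m_i denoting the second derivative at x_i, h_i = 1, 1, and Δ_i = (y_(i+1) − y_i)/h_i = 10, -4:
  1·m_0 + 4·m_1 + 1·m_2 = 6(Δ_1 - Δ_0) = -84
Natural end conditions: m_0 = m_2 = 0.
Solving: m_0 = 0, m_1 = -21, m_2 = 0.
On [-1, 0], S'(x) = b_0 + 2c_0·(x + 1) + 3d_0·(x + 1)² with b_0 = Δ_0 - h_0(2m_0 + m_1)/6 = 27/2, c_0 = m_0/2 = 0, d_0 = (m_1 - m_0)/(6h_0) = -7/2. So S'(-1) = 27/2.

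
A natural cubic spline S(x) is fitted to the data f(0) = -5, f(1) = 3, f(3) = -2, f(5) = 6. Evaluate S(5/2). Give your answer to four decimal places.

Let σ_i = S''(x_i). Step sizes h_i = 1, 2, 2; slopes of the chords Δ_i = (y_(i+1) - y_i)/h_i = 8, -5/2, 4.
  1·σ_0 + 6·σ_1 + 2·σ_2 = 6(Δ_1 - Δ_0) = -63
  2·σ_1 + 8·σ_2 + 2·σ_3 = 6(Δ_2 - Δ_1) = 39
Natural end conditions: σ_0 = σ_3 = 0.
Forward elimination and back-substitution give σ_0 = 0, σ_1 = -291/22, σ_2 = 90/11, σ_3 = 0.
On [1, 3], S(x) = 3 + 79/22·(x - 1) - 291/44·(x - 1)² + 157/88·(x - 1)³.
With (x - 1) = 3/2: S(5/2) = -333/704.

-0.4730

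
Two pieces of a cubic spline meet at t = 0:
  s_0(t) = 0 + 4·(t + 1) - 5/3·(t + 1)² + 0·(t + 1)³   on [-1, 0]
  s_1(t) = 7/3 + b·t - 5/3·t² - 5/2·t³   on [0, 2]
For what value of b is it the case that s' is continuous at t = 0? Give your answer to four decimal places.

s_0'(t) = 4 - 10/3·(t + 1) + 0·(t + 1)², so s_0'(0) = 2/3. On the right, s_1'(0) = b, so b = 2/3.

0.6667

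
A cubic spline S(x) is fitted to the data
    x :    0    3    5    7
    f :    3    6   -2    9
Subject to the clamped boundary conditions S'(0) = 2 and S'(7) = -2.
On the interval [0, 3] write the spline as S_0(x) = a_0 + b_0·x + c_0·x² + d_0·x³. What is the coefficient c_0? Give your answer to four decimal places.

Let M_i = S''(x_i). Step sizes h_i = 3, 2, 2; slopes of the chords Δ_i = (y_(i+1) - y_i)/h_i = 1, -4, 11/2.
  3·M_0 + 10·M_1 + 2·M_2 = 6(Δ_1 - Δ_0) = -30
  2·M_1 + 8·M_2 + 2·M_3 = 6(Δ_2 - Δ_1) = 57
Clamped end conditions give two more equations: 2h_0·M_0 + h_0·M_1 = 6(Δ_0 - S'(0)) = -6 and h_2·M_2 + 2h_2·M_3 = 6(S'(7) - Δ_2) = -45.
Hence M_0 = 79/37, M_1 = -232/37, M_2 = 973/74, M_3 = -1319/74.
On [0, 3], with S_0(x) = a_0 + b_0·x + c_0·x² + d_0·x³: c_0 = M_0/2 = 79/74, d_0 = (M_1 - M_0)/(6h_0) = -311/666, b_0 = Δ_0 - h_0(2M_0 + M_1)/6 = 2.

1.0676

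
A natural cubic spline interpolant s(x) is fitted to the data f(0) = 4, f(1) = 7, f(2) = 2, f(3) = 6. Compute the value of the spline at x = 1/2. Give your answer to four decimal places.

With M_i denoting the second derivative at x_i, h_i = 1, 1, 1, and Δ_i = (y_(i+1) − y_i)/h_i = 3, -5, 4:
  1·M_0 + 4·M_1 + 1·M_2 = 6(Δ_1 - Δ_0) = -48
  1·M_1 + 4·M_2 + 1·M_3 = 6(Δ_2 - Δ_1) = 54
Natural end conditions: M_0 = M_3 = 0.
Forward elimination and back-substitution give M_0 = 0, M_1 = -82/5, M_2 = 88/5, M_3 = 0.
On [0, 1], s(x) = 4 + 86/15·x + 0·x² - 41/15·x³.
With x = 1/2: s(1/2) = 261/40.

6.5250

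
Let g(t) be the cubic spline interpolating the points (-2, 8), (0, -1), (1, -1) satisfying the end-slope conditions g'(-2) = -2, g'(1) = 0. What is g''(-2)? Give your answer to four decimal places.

-7.5833

Let M_i = g''(x_i). Step sizes h_i = 2, 1; slopes of the chords Δ_i = (y_(i+1) - y_i)/h_i = -9/2, 0.
  2·M_0 + 6·M_1 + 1·M_2 = 6(Δ_1 - Δ_0) = 27
Clamped end conditions give two more equations: 2h_0·M_0 + h_0·M_1 = 6(Δ_0 - g'(-2)) = -15 and h_1·M_1 + 2h_1·M_2 = 6(g'(1) - Δ_1) = 0.
Solving the tridiagonal system: M_0 = -91/12, M_1 = 23/3, M_2 = -23/6.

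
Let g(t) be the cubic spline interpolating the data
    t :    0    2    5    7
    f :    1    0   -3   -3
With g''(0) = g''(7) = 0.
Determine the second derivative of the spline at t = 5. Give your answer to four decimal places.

0.7582

Let σ_i = g''(x_i). Step sizes h_i = 2, 3, 2; slopes of the chords Δ_i = (y_(i+1) - y_i)/h_i = -1/2, -1, 0.
  2·σ_0 + 10·σ_1 + 3·σ_2 = 6(Δ_1 - Δ_0) = -3
  3·σ_1 + 10·σ_2 + 2·σ_3 = 6(Δ_2 - Δ_1) = 6
Natural end conditions: σ_0 = σ_3 = 0.
Solving: σ_0 = 0, σ_1 = -48/91, σ_2 = 69/91, σ_3 = 0.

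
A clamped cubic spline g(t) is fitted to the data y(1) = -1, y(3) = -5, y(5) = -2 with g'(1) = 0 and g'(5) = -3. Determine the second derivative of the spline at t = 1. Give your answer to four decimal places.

-6.3750

With M_i denoting the second derivative at x_i, h_i = 2, 2, and Δ_i = (y_(i+1) − y_i)/h_i = -2, 3/2:
  2·M_0 + 8·M_1 + 2·M_2 = 6(Δ_1 - Δ_0) = 21
Clamped end conditions give two more equations: 2h_0·M_0 + h_0·M_1 = 6(Δ_0 - g'(1)) = -12 and h_1·M_1 + 2h_1·M_2 = 6(g'(5) - Δ_1) = -27.
Solving: M_0 = -51/8, M_1 = 27/4, M_2 = -81/8.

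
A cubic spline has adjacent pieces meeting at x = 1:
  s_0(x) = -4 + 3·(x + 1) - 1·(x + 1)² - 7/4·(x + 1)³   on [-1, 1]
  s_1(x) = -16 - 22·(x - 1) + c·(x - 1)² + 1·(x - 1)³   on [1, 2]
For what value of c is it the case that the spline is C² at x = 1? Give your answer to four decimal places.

-11.5000

s_0''(x) = -2 - 21/2·(x + 1), so s_0''(1) = -23. On the right, s_1''(1) = 2c, so c = -23/2.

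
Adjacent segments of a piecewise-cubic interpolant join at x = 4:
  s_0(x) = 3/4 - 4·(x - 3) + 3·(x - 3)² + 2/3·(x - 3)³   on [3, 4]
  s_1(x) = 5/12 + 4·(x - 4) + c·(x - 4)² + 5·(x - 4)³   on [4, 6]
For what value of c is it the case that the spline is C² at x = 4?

5

s_0''(x) = 6 + 4·(x - 3), so s_0''(4) = 10. On the right, s_1''(4) = 2c, so c = 5.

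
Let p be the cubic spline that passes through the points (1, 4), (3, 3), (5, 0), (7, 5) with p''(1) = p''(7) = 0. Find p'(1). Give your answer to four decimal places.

0.0333

Write M_i for p''(x_i). With h_i = 2, 2, 2 and divided differences Δ_i = -1/2, -3/2, 5/2, the continuity of p' gives the tridiagonal system
  2·M_0 + 8·M_1 + 2·M_2 = 6(Δ_1 - Δ_0) = -6
  2·M_1 + 8·M_2 + 2·M_3 = 6(Δ_2 - Δ_1) = 24
Natural end conditions: M_0 = M_3 = 0.
Solving: M_0 = 0, M_1 = -8/5, M_2 = 17/5, M_3 = 0.
On [1, 3], p'(t) = b_0 + 2c_0·(t - 1) + 3d_0·(t - 1)² with b_0 = Δ_0 - h_0(2M_0 + M_1)/6 = 1/30, c_0 = M_0/2 = 0, d_0 = (M_1 - M_0)/(6h_0) = -2/15. So p'(1) = 1/30.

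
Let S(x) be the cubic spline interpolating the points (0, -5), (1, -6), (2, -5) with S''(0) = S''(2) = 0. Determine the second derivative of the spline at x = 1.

Let M_i = S''(x_i). Step sizes h_i = 1, 1; slopes of the chords Δ_i = (y_(i+1) - y_i)/h_i = -1, 1.
  1·M_0 + 4·M_1 + 1·M_2 = 6(Δ_1 - Δ_0) = 12
Natural end conditions: M_0 = M_2 = 0.
Forward elimination and back-substitution give M_0 = 0, M_1 = 3, M_2 = 0.

3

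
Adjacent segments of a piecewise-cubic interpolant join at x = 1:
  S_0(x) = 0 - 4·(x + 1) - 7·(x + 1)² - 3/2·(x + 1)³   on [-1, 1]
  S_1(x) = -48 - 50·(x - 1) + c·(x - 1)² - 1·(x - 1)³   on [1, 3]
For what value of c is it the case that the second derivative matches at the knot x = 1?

S_0''(x) = -14 - 9·(x + 1), so S_0''(1) = -32. On the right, S_1''(1) = 2c, so c = -16.

-16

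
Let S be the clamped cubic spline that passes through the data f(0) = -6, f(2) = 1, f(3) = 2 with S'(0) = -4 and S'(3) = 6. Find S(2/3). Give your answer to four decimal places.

-5.5802

Put M_i = S'' at the i-th knot. Here h = (2, 1) and Δ = (7/2, 1), so the interior equations h_(i-1)·M_(i-1) + 2(h_(i-1)+h_i)·M_i + h_i·M_(i+1) = 6(Δ_i − Δ_(i-1)) read
  2·M_0 + 6·M_1 + 1·M_2 = 6(Δ_1 - Δ_0) = -15
Clamped end conditions give two more equations: 2h_0·M_0 + h_0·M_1 = 6(Δ_0 - S'(0)) = 45 and h_1·M_1 + 2h_1·M_2 = 6(S'(3) - Δ_1) = 30.
Solving the tridiagonal system: M_0 = 205/12, M_1 = -35/3, M_2 = 125/6.
On [0, 2], S(x) = -6 - 4·x + 205/24·x² - 115/48·x³.
With x = 2/3: S(2/3) = -452/81.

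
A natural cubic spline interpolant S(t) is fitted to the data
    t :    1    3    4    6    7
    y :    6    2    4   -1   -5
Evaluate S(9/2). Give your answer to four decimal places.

3.8876

Let m_i = S''(x_i). Step sizes h_i = 2, 1, 2, 1; slopes of the chords Δ_i = (y_(i+1) - y_i)/h_i = -2, 2, -5/2, -4.
  2·m_0 + 6·m_1 + 1·m_2 = 6(Δ_1 - Δ_0) = 24
  1·m_1 + 6·m_2 + 2·m_3 = 6(Δ_2 - Δ_1) = -27
  2·m_2 + 6·m_3 + 1·m_4 = 6(Δ_3 - Δ_2) = -9
Natural end conditions: m_0 = m_4 = 0.
Hence m_0 = 0, m_1 = 152/31, m_2 = -168/31, m_3 = 19/62, m_4 = 0.
On [4, 6], S(t) = 4 + 94/93·(t - 4) - 84/31·(t - 4)² + 355/744·(t - 4)³.
With (t - 4) = 1/2: S(9/2) = 7713/1984.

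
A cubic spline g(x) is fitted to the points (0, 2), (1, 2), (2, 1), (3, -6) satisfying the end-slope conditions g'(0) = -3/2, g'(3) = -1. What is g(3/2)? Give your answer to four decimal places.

With σ_i denoting the second derivative at x_i, h_i = 1, 1, 1, and Δ_i = (y_(i+1) − y_i)/h_i = 0, -1, -7:
  1·σ_0 + 4·σ_1 + 1·σ_2 = 6(Δ_1 - Δ_0) = -6
  1·σ_1 + 4·σ_2 + 1·σ_3 = 6(Δ_2 - Δ_1) = -36
Clamped end conditions give two more equations: 2h_0·σ_0 + h_0·σ_1 = 6(Δ_0 - g'(0)) = 9 and h_2·σ_2 + 2h_2·σ_3 = 6(g'(3) - Δ_2) = 36.
Solving the tridiagonal system: σ_0 = 56/15, σ_1 = 23/15, σ_2 = -238/15, σ_3 = 389/15.
On [1, 2], g(x) = 2 + 17/15·(x - 1) + 23/30·(x - 1)² - 29/10·(x - 1)³.
With (x - 1) = 1/2: g(3/2) = 115/48.

2.3958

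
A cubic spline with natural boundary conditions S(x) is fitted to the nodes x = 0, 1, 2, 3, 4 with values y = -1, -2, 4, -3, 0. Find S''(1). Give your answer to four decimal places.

17.8929

Let σ_i = S''(x_i). Step sizes h_i = 1, 1, 1, 1; slopes of the chords Δ_i = (y_(i+1) - y_i)/h_i = -1, 6, -7, 3.
  1·σ_0 + 4·σ_1 + 1·σ_2 = 6(Δ_1 - Δ_0) = 42
  1·σ_1 + 4·σ_2 + 1·σ_3 = 6(Δ_2 - Δ_1) = -78
  1·σ_2 + 4·σ_3 + 1·σ_4 = 6(Δ_3 - Δ_2) = 60
Natural end conditions: σ_0 = σ_4 = 0.
Solving the tridiagonal system: σ_0 = 0, σ_1 = 501/28, σ_2 = -207/7, σ_3 = 627/28, σ_4 = 0.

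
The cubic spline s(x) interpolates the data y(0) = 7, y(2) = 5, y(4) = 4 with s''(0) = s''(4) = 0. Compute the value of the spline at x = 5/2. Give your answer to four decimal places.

4.6680

Put m_i = s'' at the i-th knot. Here h = (2, 2) and Δ = (-1, -1/2), so the interior equations h_(i-1)·m_(i-1) + 2(h_(i-1)+h_i)·m_i + h_i·m_(i+1) = 6(Δ_i − Δ_(i-1)) read
  2·m_0 + 8·m_1 + 2·m_2 = 6(Δ_1 - Δ_0) = 3
Natural end conditions: m_0 = m_2 = 0.
Solving the tridiagonal system: m_0 = 0, m_1 = 3/8, m_2 = 0.
On [2, 4], s(x) = 5 - 3/4·(x - 2) + 3/16·(x - 2)² - 1/32·(x - 2)³.
With (x - 2) = 1/2: s(5/2) = 1195/256.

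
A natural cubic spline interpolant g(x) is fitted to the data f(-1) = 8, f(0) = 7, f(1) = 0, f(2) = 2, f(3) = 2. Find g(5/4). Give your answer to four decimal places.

-0.2299

Let M_i = g''(x_i). Step sizes h_i = 1, 1, 1, 1; slopes of the chords Δ_i = (y_(i+1) - y_i)/h_i = -1, -7, 2, 0.
  1·M_0 + 4·M_1 + 1·M_2 = 6(Δ_1 - Δ_0) = -36
  1·M_1 + 4·M_2 + 1·M_3 = 6(Δ_2 - Δ_1) = 54
  1·M_2 + 4·M_3 + 1·M_4 = 6(Δ_3 - Δ_2) = -12
Natural end conditions: M_0 = M_4 = 0.
Forward elimination and back-substitution give M_0 = 0, M_1 = -96/7, M_2 = 132/7, M_3 = -54/7, M_4 = 0.
On [1, 2], g(x) = 0 - 3·(x - 1) + 66/7·(x - 1)² - 31/7·(x - 1)³.
With (x - 1) = 1/4: g(5/4) = -103/448.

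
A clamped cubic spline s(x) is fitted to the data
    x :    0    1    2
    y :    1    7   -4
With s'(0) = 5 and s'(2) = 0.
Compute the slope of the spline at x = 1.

Put m_i = s'' at the i-th knot. Here h = (1, 1) and Δ = (6, -11), so the interior equations h_(i-1)·m_(i-1) + 2(h_(i-1)+h_i)·m_i + h_i·m_(i+1) = 6(Δ_i − Δ_(i-1)) read
  1·m_0 + 4·m_1 + 1·m_2 = 6(Δ_1 - Δ_0) = -102
Clamped end conditions give two more equations: 2h_0·m_0 + h_0·m_1 = 6(Δ_0 - s'(0)) = 6 and h_1·m_1 + 2h_1·m_2 = 6(s'(2) - Δ_1) = 66.
Forward elimination and back-substitution give m_0 = 26, m_1 = -46, m_2 = 56.
On [1, 2], s'(x) = b_1 + 2c_1·(x - 1) + 3d_1·(x - 1)² with b_1 = Δ_1 - h_1(2m_1 + m_2)/6 = -5, c_1 = m_1/2 = -23, d_1 = (m_2 - m_1)/(6h_1) = 17. So s'(1) = -5.

-5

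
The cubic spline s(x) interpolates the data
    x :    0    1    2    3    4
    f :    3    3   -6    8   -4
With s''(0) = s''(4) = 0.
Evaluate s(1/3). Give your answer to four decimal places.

4.3386

Let M_i = s''(x_i). Step sizes h_i = 1, 1, 1, 1; slopes of the chords Δ_i = (y_(i+1) - y_i)/h_i = 0, -9, 14, -12.
  1·M_0 + 4·M_1 + 1·M_2 = 6(Δ_1 - Δ_0) = -54
  1·M_1 + 4·M_2 + 1·M_3 = 6(Δ_2 - Δ_1) = 138
  1·M_2 + 4·M_3 + 1·M_4 = 6(Δ_3 - Δ_2) = -156
Natural end conditions: M_0 = M_4 = 0.
Solving the tridiagonal system: M_0 = 0, M_1 = -759/28, M_2 = 381/7, M_3 = -1473/28, M_4 = 0.
On [0, 1], s(x) = 3 + 253/56·x + 0·x² - 253/56·x³.
With x = 1/3: s(1/3) = 820/189.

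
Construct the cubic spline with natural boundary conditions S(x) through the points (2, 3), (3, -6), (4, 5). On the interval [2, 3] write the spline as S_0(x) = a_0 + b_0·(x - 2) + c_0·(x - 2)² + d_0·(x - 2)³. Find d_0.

Write M_i for S''(x_i). With h_i = 1, 1 and divided differences Δ_i = -9, 11, the continuity of S' gives the tridiagonal system
  1·M_0 + 4·M_1 + 1·M_2 = 6(Δ_1 - Δ_0) = 120
Natural end conditions: M_0 = M_2 = 0.
Solving the tridiagonal system: M_0 = 0, M_1 = 30, M_2 = 0.
On [2, 3], with S_0(x) = a_0 + b_0·(x - 2) + c_0·(x - 2)² + d_0·(x - 2)³: c_0 = M_0/2 = 0, d_0 = (M_1 - M_0)/(6h_0) = 5, b_0 = Δ_0 - h_0(2M_0 + M_1)/6 = -14.

5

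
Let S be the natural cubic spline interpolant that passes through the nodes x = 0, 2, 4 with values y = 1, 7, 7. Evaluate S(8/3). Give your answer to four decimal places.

Put M_i = S'' at the i-th knot. Here h = (2, 2) and Δ = (3, 0), so the interior equations h_(i-1)·M_(i-1) + 2(h_(i-1)+h_i)·M_i + h_i·M_(i+1) = 6(Δ_i − Δ_(i-1)) read
  2·M_0 + 8·M_1 + 2·M_2 = 6(Δ_1 - Δ_0) = -18
Natural end conditions: M_0 = M_2 = 0.
Solving: M_0 = 0, M_1 = -9/4, M_2 = 0.
On [2, 4], S(x) = 7 + 3/2·(x - 2) - 9/8·(x - 2)² + 3/16·(x - 2)³.
With (x - 2) = 2/3: S(8/3) = 68/9.

7.5556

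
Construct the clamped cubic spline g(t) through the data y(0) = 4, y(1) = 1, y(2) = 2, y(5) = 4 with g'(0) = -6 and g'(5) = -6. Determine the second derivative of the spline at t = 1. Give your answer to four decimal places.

Write σ_i for g''(x_i). With h_i = 1, 1, 3 and divided differences Δ_i = -3, 1, 2/3, the continuity of g' gives the tridiagonal system
  1·σ_0 + 4·σ_1 + 1·σ_2 = 6(Δ_1 - Δ_0) = 24
  1·σ_1 + 8·σ_2 + 3·σ_3 = 6(Δ_2 - Δ_1) = -2
Clamped end conditions give two more equations: 2h_0·σ_0 + h_0·σ_1 = 6(Δ_0 - g'(0)) = 18 and h_2·σ_2 + 2h_2·σ_3 = 6(g'(5) - Δ_2) = -40.
Forward elimination and back-substitution give σ_0 = 208/29, σ_1 = 106/29, σ_2 = 64/29, σ_3 = -676/87.

3.6552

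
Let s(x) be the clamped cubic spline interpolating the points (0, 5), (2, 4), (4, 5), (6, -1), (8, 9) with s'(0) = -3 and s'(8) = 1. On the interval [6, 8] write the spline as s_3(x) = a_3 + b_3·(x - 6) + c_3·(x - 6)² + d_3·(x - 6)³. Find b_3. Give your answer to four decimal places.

1.9286

With M_i denoting the second derivative at x_i, h_i = 2, 2, 2, 2, and Δ_i = (y_(i+1) − y_i)/h_i = -1/2, 1/2, -3, 5:
  2·M_0 + 8·M_1 + 2·M_2 = 6(Δ_1 - Δ_0) = 6
  2·M_1 + 8·M_2 + 2·M_3 = 6(Δ_2 - Δ_1) = -21
  2·M_2 + 8·M_3 + 2·M_4 = 6(Δ_3 - Δ_2) = 48
Clamped end conditions give two more equations: 2h_0·M_0 + h_0·M_1 = 6(Δ_0 - s'(0)) = 15 and h_3·M_3 + 2h_3·M_4 = 6(s'(8) - Δ_3) = -24.
Solving: M_0 = 43/14, M_1 = 19/14, M_2 = -11/2, M_3 = 71/7, M_4 = -155/14.
On [6, 8], with s_3(x) = a_3 + b_3·(x - 6) + c_3·(x - 6)² + d_3·(x - 6)³: c_3 = M_3/2 = 71/14, d_3 = (M_4 - M_3)/(6h_3) = -99/56, b_3 = Δ_3 - h_3(2M_3 + M_4)/6 = 27/14.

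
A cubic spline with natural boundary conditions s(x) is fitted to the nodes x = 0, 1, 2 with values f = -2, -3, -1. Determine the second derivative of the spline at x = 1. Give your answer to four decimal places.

4.5000

Write M_i for s''(x_i). With h_i = 1, 1 and divided differences Δ_i = -1, 2, the continuity of s' gives the tridiagonal system
  1·M_0 + 4·M_1 + 1·M_2 = 6(Δ_1 - Δ_0) = 18
Natural end conditions: M_0 = M_2 = 0.
Hence M_0 = 0, M_1 = 9/2, M_2 = 0.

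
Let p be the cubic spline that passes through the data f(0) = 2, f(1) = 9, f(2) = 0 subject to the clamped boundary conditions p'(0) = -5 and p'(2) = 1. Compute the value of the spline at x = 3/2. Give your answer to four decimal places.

4.3125

Let m_i = p''(x_i). Step sizes h_i = 1, 1; slopes of the chords Δ_i = (y_(i+1) - y_i)/h_i = 7, -9.
  1·m_0 + 4·m_1 + 1·m_2 = 6(Δ_1 - Δ_0) = -96
Clamped end conditions give two more equations: 2h_0·m_0 + h_0·m_1 = 6(Δ_0 - p'(0)) = 72 and h_1·m_1 + 2h_1·m_2 = 6(p'(2) - Δ_1) = 60.
Forward elimination and back-substitution give m_0 = 63, m_1 = -54, m_2 = 57.
On [1, 2], p(x) = 9 - 1/2·(x - 1) - 27·(x - 1)² + 37/2·(x - 1)³.
With (x - 1) = 1/2: p(3/2) = 69/16.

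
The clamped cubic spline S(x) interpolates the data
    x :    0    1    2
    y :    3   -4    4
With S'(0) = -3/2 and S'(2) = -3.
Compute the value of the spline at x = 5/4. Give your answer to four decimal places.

With M_i denoting the second derivative at x_i, h_i = 1, 1, and Δ_i = (y_(i+1) − y_i)/h_i = -7, 8:
  1·M_0 + 4·M_1 + 1·M_2 = 6(Δ_1 - Δ_0) = 90
Clamped end conditions give two more equations: 2h_0·M_0 + h_0·M_1 = 6(Δ_0 - S'(0)) = -33 and h_1·M_1 + 2h_1·M_2 = 6(S'(2) - Δ_1) = -66.
Forward elimination and back-substitution give M_0 = -159/4, M_1 = 93/2, M_2 = -225/4.
On [1, 2], S(x) = -4 + 15/8·(x - 1) + 93/4·(x - 1)² - 137/8·(x - 1)³.
With (x - 1) = 1/4: S(5/4) = -1201/512.

-2.3457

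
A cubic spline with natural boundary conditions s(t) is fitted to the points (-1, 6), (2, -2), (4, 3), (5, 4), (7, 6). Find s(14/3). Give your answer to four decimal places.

3.7760

Put M_i = s'' at the i-th knot. Here h = (3, 2, 1, 2) and Δ = (-8/3, 5/2, 1, 1), so the interior equations h_(i-1)·M_(i-1) + 2(h_(i-1)+h_i)·M_i + h_i·M_(i+1) = 6(Δ_i − Δ_(i-1)) read
  3·M_0 + 10·M_1 + 2·M_2 = 6(Δ_1 - Δ_0) = 31
  2·M_1 + 6·M_2 + 1·M_3 = 6(Δ_2 - Δ_1) = -9
  1·M_2 + 6·M_3 + 2·M_4 = 6(Δ_3 - Δ_2) = 0
Natural end conditions: M_0 = M_4 = 0.
Forward elimination and back-substitution give M_0 = 0, M_1 = 1193/326, M_2 = -456/163, M_3 = 76/163, M_4 = 0.
On [4, 5], s(t) = 3 + 907/489·(t - 4) - 228/163·(t - 4)² + 266/489·(t - 4)³.
With (t - 4) = 2/3: s(14/3) = 49855/13203.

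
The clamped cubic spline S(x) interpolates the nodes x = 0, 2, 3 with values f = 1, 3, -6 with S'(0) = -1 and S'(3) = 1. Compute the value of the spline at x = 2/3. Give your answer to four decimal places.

2.5062

Put σ_i = S'' at the i-th knot. Here h = (2, 1) and Δ = (1, -9), so the interior equations h_(i-1)·σ_(i-1) + 2(h_(i-1)+h_i)·σ_i + h_i·σ_(i+1) = 6(Δ_i − Δ_(i-1)) read
  2·σ_0 + 6·σ_1 + 1·σ_2 = 6(Δ_1 - Δ_0) = -60
Clamped end conditions give two more equations: 2h_0·σ_0 + h_0·σ_1 = 6(Δ_0 - S'(0)) = 12 and h_1·σ_1 + 2h_1·σ_2 = 6(S'(3) - Δ_1) = 60.
Solving the tridiagonal system: σ_0 = 41/3, σ_1 = -64/3, σ_2 = 122/3.
On [0, 2], S(x) = 1 - 1·x + 41/6·x² - 35/12·x³.
With x = 2/3: S(2/3) = 203/81.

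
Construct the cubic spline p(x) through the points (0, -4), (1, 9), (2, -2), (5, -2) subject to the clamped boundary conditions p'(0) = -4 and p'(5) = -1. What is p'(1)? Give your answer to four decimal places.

6.1379

Let σ_i = p''(x_i). Step sizes h_i = 1, 1, 3; slopes of the chords Δ_i = (y_(i+1) - y_i)/h_i = 13, -11, 0.
  1·σ_0 + 4·σ_1 + 1·σ_2 = 6(Δ_1 - Δ_0) = -144
  1·σ_1 + 8·σ_2 + 3·σ_3 = 6(Δ_2 - Δ_1) = 66
Clamped end conditions give two more equations: 2h_0·σ_0 + h_0·σ_1 = 6(Δ_0 - p'(0)) = 102 and h_2·σ_2 + 2h_2·σ_3 = 6(p'(5) - Δ_2) = -6.
Solving the tridiagonal system: σ_0 = 2370/29, σ_1 = -1782/29, σ_2 = 582/29, σ_3 = -320/29.
On [1, 2], p'(x) = b_1 + 2c_1·(x - 1) + 3d_1·(x - 1)² with b_1 = Δ_1 - h_1(2σ_1 + σ_2)/6 = 178/29, c_1 = σ_1/2 = -891/29, d_1 = (σ_2 - σ_1)/(6h_1) = 394/29. So p'(1) = 178/29.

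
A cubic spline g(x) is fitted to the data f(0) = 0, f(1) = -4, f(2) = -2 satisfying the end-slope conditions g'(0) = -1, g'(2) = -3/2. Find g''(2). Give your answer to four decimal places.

-19.7500

Put M_i = g'' at the i-th knot. Here h = (1, 1) and Δ = (-4, 2), so the interior equations h_(i-1)·M_(i-1) + 2(h_(i-1)+h_i)·M_i + h_i·M_(i+1) = 6(Δ_i − Δ_(i-1)) read
  1·M_0 + 4·M_1 + 1·M_2 = 6(Δ_1 - Δ_0) = 36
Clamped end conditions give two more equations: 2h_0·M_0 + h_0·M_1 = 6(Δ_0 - g'(0)) = -18 and h_1·M_1 + 2h_1·M_2 = 6(g'(2) - Δ_1) = -21.
Solving: M_0 = -73/4, M_1 = 37/2, M_2 = -79/4.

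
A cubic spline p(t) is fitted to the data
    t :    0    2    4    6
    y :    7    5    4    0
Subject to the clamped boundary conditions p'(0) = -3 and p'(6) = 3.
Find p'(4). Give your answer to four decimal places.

Put m_i = p'' at the i-th knot. Here h = (2, 2, 2) and Δ = (-1, -1/2, -2), so the interior equations h_(i-1)·m_(i-1) + 2(h_(i-1)+h_i)·m_i + h_i·m_(i+1) = 6(Δ_i − Δ_(i-1)) read
  2·m_0 + 8·m_1 + 2·m_2 = 6(Δ_1 - Δ_0) = 3
  2·m_1 + 8·m_2 + 2·m_3 = 6(Δ_2 - Δ_1) = -9
Clamped end conditions give two more equations: 2h_0·m_0 + h_0·m_1 = 6(Δ_0 - p'(0)) = 12 and h_2·m_2 + 2h_2·m_3 = 6(p'(6) - Δ_2) = 30.
Forward elimination and back-substitution give m_0 = 27/10, m_1 = 3/5, m_2 = -18/5, m_3 = 93/10.
On [4, 6], p'(t) = b_2 + 2c_2·(t - 4) + 3d_2·(t - 4)² with b_2 = Δ_2 - h_2(2m_2 + m_3)/6 = -27/10, c_2 = m_2/2 = -9/5, d_2 = (m_3 - m_2)/(6h_2) = 43/40. So p'(4) = -27/10.

-2.7000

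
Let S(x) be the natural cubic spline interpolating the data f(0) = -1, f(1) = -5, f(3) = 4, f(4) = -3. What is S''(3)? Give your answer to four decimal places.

With m_i denoting the second derivative at x_i, h_i = 1, 2, 1, and Δ_i = (y_(i+1) − y_i)/h_i = -4, 9/2, -7:
  1·m_0 + 6·m_1 + 2·m_2 = 6(Δ_1 - Δ_0) = 51
  2·m_1 + 6·m_2 + 1·m_3 = 6(Δ_2 - Δ_1) = -69
Natural end conditions: m_0 = m_3 = 0.
Forward elimination and back-substitution give m_0 = 0, m_1 = 111/8, m_2 = -129/8, m_3 = 0.

-16.1250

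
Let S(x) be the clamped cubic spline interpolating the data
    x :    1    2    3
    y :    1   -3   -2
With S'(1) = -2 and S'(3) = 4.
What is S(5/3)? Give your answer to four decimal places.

Write m_i for S''(x_i). With h_i = 1, 1 and divided differences Δ_i = -4, 1, the continuity of S' gives the tridiagonal system
  1·m_0 + 4·m_1 + 1·m_2 = 6(Δ_1 - Δ_0) = 30
Clamped end conditions give two more equations: 2h_0·m_0 + h_0·m_1 = 6(Δ_0 - S'(1)) = -12 and h_1·m_1 + 2h_1·m_2 = 6(S'(3) - Δ_1) = 18.
Solving the tridiagonal system: m_0 = -21/2, m_1 = 9, m_2 = 9/2.
On [1, 2], S(x) = 1 - 2·(x - 1) - 21/4·(x - 1)² + 13/4·(x - 1)³.
With (x - 1) = 2/3: S(5/3) = -46/27.

-1.7037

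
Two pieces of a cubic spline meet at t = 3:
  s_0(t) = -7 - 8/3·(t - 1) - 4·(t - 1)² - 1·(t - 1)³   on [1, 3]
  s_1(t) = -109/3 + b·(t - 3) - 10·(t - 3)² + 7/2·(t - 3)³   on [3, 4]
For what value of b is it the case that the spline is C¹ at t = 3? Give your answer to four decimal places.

-30.6667

s_0'(t) = -8/3 - 8·(t - 1) - 3·(t - 1)², so s_0'(3) = -92/3. On the right, s_1'(3) = b, so b = -92/3.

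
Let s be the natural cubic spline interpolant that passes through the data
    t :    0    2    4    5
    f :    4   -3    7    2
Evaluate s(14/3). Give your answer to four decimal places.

4.3199

With m_i denoting the second derivative at x_i, h_i = 2, 2, 1, and Δ_i = (y_(i+1) − y_i)/h_i = -7/2, 5, -5:
  2·m_0 + 8·m_1 + 2·m_2 = 6(Δ_1 - Δ_0) = 51
  2·m_1 + 6·m_2 + 1·m_3 = 6(Δ_2 - Δ_1) = -60
Natural end conditions: m_0 = m_3 = 0.
Solving the tridiagonal system: m_0 = 0, m_1 = 213/22, m_2 = -291/22, m_3 = 0.
On [4, 5], s(t) = 7 - 13/22·(t - 4) - 291/44·(t - 4)² + 97/44·(t - 4)³.
With (t - 4) = 2/3: s(14/3) = 1283/297.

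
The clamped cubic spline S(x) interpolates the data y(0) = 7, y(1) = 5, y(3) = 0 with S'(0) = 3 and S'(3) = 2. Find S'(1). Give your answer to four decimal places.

-4.5833

Write σ_i for S''(x_i). With h_i = 1, 2 and divided differences Δ_i = -2, -5/2, the continuity of S' gives the tridiagonal system
  1·σ_0 + 6·σ_1 + 2·σ_2 = 6(Δ_1 - Δ_0) = -3
Clamped end conditions give two more equations: 2h_0·σ_0 + h_0·σ_1 = 6(Δ_0 - S'(0)) = -30 and h_1·σ_1 + 2h_1·σ_2 = 6(S'(3) - Δ_1) = 27.
Solving: σ_0 = -89/6, σ_1 = -1/3, σ_2 = 83/12.
On [1, 3], S'(x) = b_1 + 2c_1·(x - 1) + 3d_1·(x - 1)² with b_1 = Δ_1 - h_1(2σ_1 + σ_2)/6 = -55/12, c_1 = σ_1/2 = -1/6, d_1 = (σ_2 - σ_1)/(6h_1) = 29/48. So S'(1) = -55/12.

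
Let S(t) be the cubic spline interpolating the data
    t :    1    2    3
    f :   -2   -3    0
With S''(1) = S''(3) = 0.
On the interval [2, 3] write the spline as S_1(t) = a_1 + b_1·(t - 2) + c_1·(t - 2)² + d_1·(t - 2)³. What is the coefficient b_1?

Write m_i for S''(x_i). With h_i = 1, 1 and divided differences Δ_i = -1, 3, the continuity of S' gives the tridiagonal system
  1·m_0 + 4·m_1 + 1·m_2 = 6(Δ_1 - Δ_0) = 24
Natural end conditions: m_0 = m_2 = 0.
Hence m_0 = 0, m_1 = 6, m_2 = 0.
On [2, 3], with S_1(t) = a_1 + b_1·(t - 2) + c_1·(t - 2)² + d_1·(t - 2)³: c_1 = m_1/2 = 3, d_1 = (m_2 - m_1)/(6h_1) = -1, b_1 = Δ_1 - h_1(2m_1 + m_2)/6 = 1.

1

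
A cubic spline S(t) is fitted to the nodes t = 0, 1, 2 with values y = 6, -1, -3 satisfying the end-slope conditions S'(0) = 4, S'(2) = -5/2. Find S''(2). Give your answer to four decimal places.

With m_i denoting the second derivative at x_i, h_i = 1, 1, and Δ_i = (y_(i+1) − y_i)/h_i = -7, -2:
  1·m_0 + 4·m_1 + 1·m_2 = 6(Δ_1 - Δ_0) = 30
Clamped end conditions give two more equations: 2h_0·m_0 + h_0·m_1 = 6(Δ_0 - S'(0)) = -66 and h_1·m_1 + 2h_1·m_2 = 6(S'(2) - Δ_1) = -3.
Forward elimination and back-substitution give m_0 = -175/4, m_1 = 43/2, m_2 = -49/4.

-12.2500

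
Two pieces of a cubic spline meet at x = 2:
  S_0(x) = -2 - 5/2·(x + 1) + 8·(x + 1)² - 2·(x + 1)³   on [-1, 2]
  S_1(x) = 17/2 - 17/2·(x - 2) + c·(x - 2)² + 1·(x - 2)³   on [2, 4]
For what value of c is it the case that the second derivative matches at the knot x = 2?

S_0''(x) = 16 - 12·(x + 1), so S_0''(2) = -20. On the right, S_1''(2) = 2c, so c = -10.

-10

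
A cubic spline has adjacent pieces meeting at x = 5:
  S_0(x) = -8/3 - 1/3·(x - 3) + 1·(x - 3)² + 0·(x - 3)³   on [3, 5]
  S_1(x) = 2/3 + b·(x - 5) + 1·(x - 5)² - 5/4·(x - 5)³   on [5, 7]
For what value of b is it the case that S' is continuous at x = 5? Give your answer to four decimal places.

3.6667

S_0'(x) = -1/3 + 2·(x - 3) + 0·(x - 3)², so S_0'(5) = 11/3. On the right, S_1'(5) = b, so b = 11/3.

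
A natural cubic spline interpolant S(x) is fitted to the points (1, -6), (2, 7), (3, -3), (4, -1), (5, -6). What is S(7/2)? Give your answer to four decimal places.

Let m_i = S''(x_i). Step sizes h_i = 1, 1, 1, 1; slopes of the chords Δ_i = (y_(i+1) - y_i)/h_i = 13, -10, 2, -5.
  1·m_0 + 4·m_1 + 1·m_2 = 6(Δ_1 - Δ_0) = -138
  1·m_1 + 4·m_2 + 1·m_3 = 6(Δ_2 - Δ_1) = 72
  1·m_2 + 4·m_3 + 1·m_4 = 6(Δ_3 - Δ_2) = -42
Natural end conditions: m_0 = m_4 = 0.
Solving: m_0 = 0, m_1 = -300/7, m_2 = 234/7, m_3 = -132/7, m_4 = 0.
On [3, 4], S(x) = -3 - 6·(x - 3) + 117/7·(x - 3)² - 61/7·(x - 3)³.
With (x - 3) = 1/2: S(7/2) = -163/56.

-2.9107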